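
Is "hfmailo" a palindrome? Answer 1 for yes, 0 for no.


Input: hfmailo
Reversed: oliamfh
  Compare pos 0 ('h') with pos 6 ('o'): MISMATCH
  Compare pos 1 ('f') with pos 5 ('l'): MISMATCH
  Compare pos 2 ('m') with pos 4 ('i'): MISMATCH
Result: not a palindrome

0


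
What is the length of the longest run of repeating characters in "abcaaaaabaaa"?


Input: "abcaaaaabaaa"
Scanning for longest run:
  Position 1 ('b'): new char, reset run to 1
  Position 2 ('c'): new char, reset run to 1
  Position 3 ('a'): new char, reset run to 1
  Position 4 ('a'): continues run of 'a', length=2
  Position 5 ('a'): continues run of 'a', length=3
  Position 6 ('a'): continues run of 'a', length=4
  Position 7 ('a'): continues run of 'a', length=5
  Position 8 ('b'): new char, reset run to 1
  Position 9 ('a'): new char, reset run to 1
  Position 10 ('a'): continues run of 'a', length=2
  Position 11 ('a'): continues run of 'a', length=3
Longest run: 'a' with length 5

5


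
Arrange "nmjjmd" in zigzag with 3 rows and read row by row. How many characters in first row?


Zigzag "nmjjmd" into 3 rows:
Placing characters:
  'n' => row 0
  'm' => row 1
  'j' => row 2
  'j' => row 1
  'm' => row 0
  'd' => row 1
Rows:
  Row 0: "nm"
  Row 1: "mjd"
  Row 2: "j"
First row length: 2

2


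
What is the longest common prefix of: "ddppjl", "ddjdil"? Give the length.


Words: ddppjl, ddjdil
  Position 0: all 'd' => match
  Position 1: all 'd' => match
  Position 2: ('p', 'j') => mismatch, stop
LCP = "dd" (length 2)

2


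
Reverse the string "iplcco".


Input: iplcco
Reading characters right to left:
  Position 5: 'o'
  Position 4: 'c'
  Position 3: 'c'
  Position 2: 'l'
  Position 1: 'p'
  Position 0: 'i'
Reversed: occlpi

occlpi


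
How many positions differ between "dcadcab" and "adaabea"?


Comparing "dcadcab" and "adaabea" position by position:
  Position 0: 'd' vs 'a' => DIFFER
  Position 1: 'c' vs 'd' => DIFFER
  Position 2: 'a' vs 'a' => same
  Position 3: 'd' vs 'a' => DIFFER
  Position 4: 'c' vs 'b' => DIFFER
  Position 5: 'a' vs 'e' => DIFFER
  Position 6: 'b' vs 'a' => DIFFER
Positions that differ: 6

6


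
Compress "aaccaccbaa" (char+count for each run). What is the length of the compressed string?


Input: aaccaccbaa
Runs:
  'a' x 2 => "a2"
  'c' x 2 => "c2"
  'a' x 1 => "a1"
  'c' x 2 => "c2"
  'b' x 1 => "b1"
  'a' x 2 => "a2"
Compressed: "a2c2a1c2b1a2"
Compressed length: 12

12


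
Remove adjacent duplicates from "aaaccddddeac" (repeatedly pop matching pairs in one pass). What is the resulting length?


Input: aaaccddddeac
Stack-based adjacent duplicate removal:
  Read 'a': push. Stack: a
  Read 'a': matches stack top 'a' => pop. Stack: (empty)
  Read 'a': push. Stack: a
  Read 'c': push. Stack: ac
  Read 'c': matches stack top 'c' => pop. Stack: a
  Read 'd': push. Stack: ad
  Read 'd': matches stack top 'd' => pop. Stack: a
  Read 'd': push. Stack: ad
  Read 'd': matches stack top 'd' => pop. Stack: a
  Read 'e': push. Stack: ae
  Read 'a': push. Stack: aea
  Read 'c': push. Stack: aeac
Final stack: "aeac" (length 4)

4


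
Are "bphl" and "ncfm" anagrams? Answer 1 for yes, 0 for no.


Strings: "bphl", "ncfm"
Sorted first:  bhlp
Sorted second: cfmn
Differ at position 0: 'b' vs 'c' => not anagrams

0


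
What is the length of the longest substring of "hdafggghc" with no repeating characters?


Input: "hdafggghc"
Sliding window (track last position of each char):
  Position 0 ('h'): window [0,0] length 1 -- new best
  Position 1 ('d'): window [0,1] length 2 -- new best
  Position 2 ('a'): window [0,2] length 3 -- new best
  Position 3 ('f'): window [0,3] length 4 -- new best
  Position 4 ('g'): window [0,4] length 5 -- new best
  Position 5 ('g'): repeat (last at 4), move window start to 5
  Position 5 ('g'): window [5,5] length 1
  Position 6 ('g'): repeat (last at 5), move window start to 6
  Position 6 ('g'): window [6,6] length 1
  Position 7 ('h'): window [6,7] length 2
  Position 8 ('c'): window [6,8] length 3
Longest substring with no repeats: "hdafg" with length 5

5


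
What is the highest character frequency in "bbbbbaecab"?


Input: bbbbbaecab
Character counts:
  'a': 2
  'b': 6
  'c': 1
  'e': 1
Maximum frequency: 6

6


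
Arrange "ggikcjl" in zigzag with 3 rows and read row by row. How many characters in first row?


Zigzag "ggikcjl" into 3 rows:
Placing characters:
  'g' => row 0
  'g' => row 1
  'i' => row 2
  'k' => row 1
  'c' => row 0
  'j' => row 1
  'l' => row 2
Rows:
  Row 0: "gc"
  Row 1: "gkj"
  Row 2: "il"
First row length: 2

2


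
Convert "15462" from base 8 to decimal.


Input: "15462" in base 8
Positional expansion:
  Digit '1' (value 1) x 8^4 = 4096
  Digit '5' (value 5) x 8^3 = 2560
  Digit '4' (value 4) x 8^2 = 256
  Digit '6' (value 6) x 8^1 = 48
  Digit '2' (value 2) x 8^0 = 2
Sum = 6962

6962


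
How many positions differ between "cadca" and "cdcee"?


Comparing "cadca" and "cdcee" position by position:
  Position 0: 'c' vs 'c' => same
  Position 1: 'a' vs 'd' => DIFFER
  Position 2: 'd' vs 'c' => DIFFER
  Position 3: 'c' vs 'e' => DIFFER
  Position 4: 'a' vs 'e' => DIFFER
Positions that differ: 4

4


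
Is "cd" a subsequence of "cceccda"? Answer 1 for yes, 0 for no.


Check if "cd" is a subsequence of "cceccda"
Greedy scan:
  Position 0 ('c'): matches sub[0] = 'c'
  Position 1 ('c'): no match needed
  Position 2 ('e'): no match needed
  Position 3 ('c'): no match needed
  Position 4 ('c'): no match needed
  Position 5 ('d'): matches sub[1] = 'd'
  Position 6 ('a'): no match needed
All 2 characters matched => is a subsequence

1


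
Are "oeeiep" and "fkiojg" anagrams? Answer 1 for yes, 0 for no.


Strings: "oeeiep", "fkiojg"
Sorted first:  eeeiop
Sorted second: fgijko
Differ at position 0: 'e' vs 'f' => not anagrams

0


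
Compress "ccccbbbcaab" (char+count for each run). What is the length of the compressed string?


Input: ccccbbbcaab
Runs:
  'c' x 4 => "c4"
  'b' x 3 => "b3"
  'c' x 1 => "c1"
  'a' x 2 => "a2"
  'b' x 1 => "b1"
Compressed: "c4b3c1a2b1"
Compressed length: 10

10


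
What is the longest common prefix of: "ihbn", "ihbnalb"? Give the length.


Words: ihbn, ihbnalb
  Position 0: all 'i' => match
  Position 1: all 'h' => match
  Position 2: all 'b' => match
  Position 3: all 'n' => match
LCP = "ihbn" (length 4)

4


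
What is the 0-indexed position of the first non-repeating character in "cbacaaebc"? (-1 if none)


Input: cbacaaebc
Character frequencies:
  'a': 3
  'b': 2
  'c': 3
  'e': 1
Scanning left to right for freq == 1:
  Position 0 ('c'): freq=3, skip
  Position 1 ('b'): freq=2, skip
  Position 2 ('a'): freq=3, skip
  Position 3 ('c'): freq=3, skip
  Position 4 ('a'): freq=3, skip
  Position 5 ('a'): freq=3, skip
  Position 6 ('e'): unique! => answer = 6

6


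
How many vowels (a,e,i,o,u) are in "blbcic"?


Input: blbcic
Checking each character:
  'b' at position 0: consonant
  'l' at position 1: consonant
  'b' at position 2: consonant
  'c' at position 3: consonant
  'i' at position 4: vowel (running total: 1)
  'c' at position 5: consonant
Total vowels: 1

1


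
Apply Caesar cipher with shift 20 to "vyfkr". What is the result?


Caesar cipher: shift "vyfkr" by 20
  'v' (pos 21) + 20 = pos 15 = 'p'
  'y' (pos 24) + 20 = pos 18 = 's'
  'f' (pos 5) + 20 = pos 25 = 'z'
  'k' (pos 10) + 20 = pos 4 = 'e'
  'r' (pos 17) + 20 = pos 11 = 'l'
Result: pszel

pszel


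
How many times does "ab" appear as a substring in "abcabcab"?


Searching for "ab" in "abcabcab"
Scanning each position:
  Position 0: "ab" => MATCH
  Position 1: "bc" => no
  Position 2: "ca" => no
  Position 3: "ab" => MATCH
  Position 4: "bc" => no
  Position 5: "ca" => no
  Position 6: "ab" => MATCH
Total occurrences: 3

3


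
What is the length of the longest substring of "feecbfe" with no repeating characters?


Input: "feecbfe"
Sliding window (track last position of each char):
  Position 0 ('f'): window [0,0] length 1 -- new best
  Position 1 ('e'): window [0,1] length 2 -- new best
  Position 2 ('e'): repeat (last at 1), move window start to 2
  Position 2 ('e'): window [2,2] length 1
  Position 3 ('c'): window [2,3] length 2
  Position 4 ('b'): window [2,4] length 3 -- new best
  Position 5 ('f'): window [2,5] length 4 -- new best
  Position 6 ('e'): repeat (last at 2), move window start to 3
  Position 6 ('e'): window [3,6] length 4
Longest substring with no repeats: "ecbf" with length 4

4


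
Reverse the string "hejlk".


Input: hejlk
Reading characters right to left:
  Position 4: 'k'
  Position 3: 'l'
  Position 2: 'j'
  Position 1: 'e'
  Position 0: 'h'
Reversed: kljeh

kljeh


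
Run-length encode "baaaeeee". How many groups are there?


Input: baaaeeee
Scanning for consecutive runs:
  Group 1: 'b' x 1 (positions 0-0)
  Group 2: 'a' x 3 (positions 1-3)
  Group 3: 'e' x 4 (positions 4-7)
Total groups: 3

3


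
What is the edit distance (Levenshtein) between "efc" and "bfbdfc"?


Computing edit distance: "efc" -> "bfbdfc"
DP table:
           b    f    b    d    f    c
      0    1    2    3    4    5    6
  e   1    1    2    3    4    5    6
  f   2    2    1    2    3    4    5
  c   3    3    2    2    3    4    4
Edit distance = dp[3][6] = 4

4


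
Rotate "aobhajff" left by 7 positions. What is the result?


Input: "aobhajff", rotate left by 7
First 7 characters: "aobhajf"
Remaining characters: "f"
Concatenate remaining + first: "f" + "aobhajf" = "faobhajf"

faobhajf


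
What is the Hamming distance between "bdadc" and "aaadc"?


Comparing "bdadc" and "aaadc" position by position:
  Position 0: 'b' vs 'a' => differ
  Position 1: 'd' vs 'a' => differ
  Position 2: 'a' vs 'a' => same
  Position 3: 'd' vs 'd' => same
  Position 4: 'c' vs 'c' => same
Total differences (Hamming distance): 2

2


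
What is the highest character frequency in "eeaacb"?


Input: eeaacb
Character counts:
  'a': 2
  'b': 1
  'c': 1
  'e': 2
Maximum frequency: 2

2


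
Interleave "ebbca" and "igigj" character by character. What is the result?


Interleaving "ebbca" and "igigj":
  Position 0: 'e' from first, 'i' from second => "ei"
  Position 1: 'b' from first, 'g' from second => "bg"
  Position 2: 'b' from first, 'i' from second => "bi"
  Position 3: 'c' from first, 'g' from second => "cg"
  Position 4: 'a' from first, 'j' from second => "aj"
Result: eibgbicgaj

eibgbicgaj


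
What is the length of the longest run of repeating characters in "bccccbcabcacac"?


Input: "bccccbcabcacac"
Scanning for longest run:
  Position 1 ('c'): new char, reset run to 1
  Position 2 ('c'): continues run of 'c', length=2
  Position 3 ('c'): continues run of 'c', length=3
  Position 4 ('c'): continues run of 'c', length=4
  Position 5 ('b'): new char, reset run to 1
  Position 6 ('c'): new char, reset run to 1
  Position 7 ('a'): new char, reset run to 1
  Position 8 ('b'): new char, reset run to 1
  Position 9 ('c'): new char, reset run to 1
  Position 10 ('a'): new char, reset run to 1
  Position 11 ('c'): new char, reset run to 1
  Position 12 ('a'): new char, reset run to 1
  Position 13 ('c'): new char, reset run to 1
Longest run: 'c' with length 4

4


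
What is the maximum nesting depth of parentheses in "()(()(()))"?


Input: "()(()(()))"
Tracking depth:
  Position 0 '(': depth becomes 1
  Position 1 ')': depth becomes 0
  Position 2 '(': depth becomes 1
  Position 3 '(': depth becomes 2
  Position 4 ')': depth becomes 1
  Position 5 '(': depth becomes 2
  Position 6 '(': depth becomes 3
  Position 7 ')': depth becomes 2
  Position 8 ')': depth becomes 1
  Position 9 ')': depth becomes 0
Maximum depth reached: 3

3


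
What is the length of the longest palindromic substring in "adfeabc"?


Input: "adfeabc"
Checking substrings for palindromes:
  No multi-char palindromic substrings found
Longest palindromic substring: "a" with length 1

1


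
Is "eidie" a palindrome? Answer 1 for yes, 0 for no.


Input: eidie
Reversed: eidie
  Compare pos 0 ('e') with pos 4 ('e'): match
  Compare pos 1 ('i') with pos 3 ('i'): match
Result: palindrome

1


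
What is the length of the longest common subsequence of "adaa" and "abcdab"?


LCS of "adaa" and "abcdab"
DP table:
           a    b    c    d    a    b
      0    0    0    0    0    0    0
  a   0    1    1    1    1    1    1
  d   0    1    1    1    2    2    2
  a   0    1    1    1    2    3    3
  a   0    1    1    1    2    3    3
LCS length = dp[4][6] = 3

3


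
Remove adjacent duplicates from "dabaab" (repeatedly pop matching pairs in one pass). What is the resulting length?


Input: dabaab
Stack-based adjacent duplicate removal:
  Read 'd': push. Stack: d
  Read 'a': push. Stack: da
  Read 'b': push. Stack: dab
  Read 'a': push. Stack: daba
  Read 'a': matches stack top 'a' => pop. Stack: dab
  Read 'b': matches stack top 'b' => pop. Stack: da
Final stack: "da" (length 2)

2


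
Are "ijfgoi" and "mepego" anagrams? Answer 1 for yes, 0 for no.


Strings: "ijfgoi", "mepego"
Sorted first:  fgiijo
Sorted second: eegmop
Differ at position 0: 'f' vs 'e' => not anagrams

0


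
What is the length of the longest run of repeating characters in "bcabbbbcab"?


Input: "bcabbbbcab"
Scanning for longest run:
  Position 1 ('c'): new char, reset run to 1
  Position 2 ('a'): new char, reset run to 1
  Position 3 ('b'): new char, reset run to 1
  Position 4 ('b'): continues run of 'b', length=2
  Position 5 ('b'): continues run of 'b', length=3
  Position 6 ('b'): continues run of 'b', length=4
  Position 7 ('c'): new char, reset run to 1
  Position 8 ('a'): new char, reset run to 1
  Position 9 ('b'): new char, reset run to 1
Longest run: 'b' with length 4

4


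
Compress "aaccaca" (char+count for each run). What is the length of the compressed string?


Input: aaccaca
Runs:
  'a' x 2 => "a2"
  'c' x 2 => "c2"
  'a' x 1 => "a1"
  'c' x 1 => "c1"
  'a' x 1 => "a1"
Compressed: "a2c2a1c1a1"
Compressed length: 10

10


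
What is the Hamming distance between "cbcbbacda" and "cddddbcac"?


Comparing "cbcbbacda" and "cddddbcac" position by position:
  Position 0: 'c' vs 'c' => same
  Position 1: 'b' vs 'd' => differ
  Position 2: 'c' vs 'd' => differ
  Position 3: 'b' vs 'd' => differ
  Position 4: 'b' vs 'd' => differ
  Position 5: 'a' vs 'b' => differ
  Position 6: 'c' vs 'c' => same
  Position 7: 'd' vs 'a' => differ
  Position 8: 'a' vs 'c' => differ
Total differences (Hamming distance): 7

7


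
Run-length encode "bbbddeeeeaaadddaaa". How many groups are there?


Input: bbbddeeeeaaadddaaa
Scanning for consecutive runs:
  Group 1: 'b' x 3 (positions 0-2)
  Group 2: 'd' x 2 (positions 3-4)
  Group 3: 'e' x 4 (positions 5-8)
  Group 4: 'a' x 3 (positions 9-11)
  Group 5: 'd' x 3 (positions 12-14)
  Group 6: 'a' x 3 (positions 15-17)
Total groups: 6

6


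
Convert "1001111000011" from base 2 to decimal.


Input: "1001111000011" in base 2
Positional expansion:
  Digit '1' (value 1) x 2^12 = 4096
  Digit '0' (value 0) x 2^11 = 0
  Digit '0' (value 0) x 2^10 = 0
  Digit '1' (value 1) x 2^9 = 512
  Digit '1' (value 1) x 2^8 = 256
  Digit '1' (value 1) x 2^7 = 128
  Digit '1' (value 1) x 2^6 = 64
  Digit '0' (value 0) x 2^5 = 0
  Digit '0' (value 0) x 2^4 = 0
  Digit '0' (value 0) x 2^3 = 0
  Digit '0' (value 0) x 2^2 = 0
  Digit '1' (value 1) x 2^1 = 2
  Digit '1' (value 1) x 2^0 = 1
Sum = 5059

5059


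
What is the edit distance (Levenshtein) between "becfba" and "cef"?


Computing edit distance: "becfba" -> "cef"
DP table:
           c    e    f
      0    1    2    3
  b   1    1    2    3
  e   2    2    1    2
  c   3    2    2    2
  f   4    3    3    2
  b   5    4    4    3
  a   6    5    5    4
Edit distance = dp[6][3] = 4

4


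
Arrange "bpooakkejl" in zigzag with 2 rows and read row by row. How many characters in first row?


Zigzag "bpooakkejl" into 2 rows:
Placing characters:
  'b' => row 0
  'p' => row 1
  'o' => row 0
  'o' => row 1
  'a' => row 0
  'k' => row 1
  'k' => row 0
  'e' => row 1
  'j' => row 0
  'l' => row 1
Rows:
  Row 0: "boakj"
  Row 1: "pokel"
First row length: 5

5


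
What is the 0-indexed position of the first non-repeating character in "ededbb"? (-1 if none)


Input: ededbb
Character frequencies:
  'b': 2
  'd': 2
  'e': 2
Scanning left to right for freq == 1:
  Position 0 ('e'): freq=2, skip
  Position 1 ('d'): freq=2, skip
  Position 2 ('e'): freq=2, skip
  Position 3 ('d'): freq=2, skip
  Position 4 ('b'): freq=2, skip
  Position 5 ('b'): freq=2, skip
  No unique character found => answer = -1

-1


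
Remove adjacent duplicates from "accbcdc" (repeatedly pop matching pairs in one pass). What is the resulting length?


Input: accbcdc
Stack-based adjacent duplicate removal:
  Read 'a': push. Stack: a
  Read 'c': push. Stack: ac
  Read 'c': matches stack top 'c' => pop. Stack: a
  Read 'b': push. Stack: ab
  Read 'c': push. Stack: abc
  Read 'd': push. Stack: abcd
  Read 'c': push. Stack: abcdc
Final stack: "abcdc" (length 5)

5


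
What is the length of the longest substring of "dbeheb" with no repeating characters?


Input: "dbeheb"
Sliding window (track last position of each char):
  Position 0 ('d'): window [0,0] length 1 -- new best
  Position 1 ('b'): window [0,1] length 2 -- new best
  Position 2 ('e'): window [0,2] length 3 -- new best
  Position 3 ('h'): window [0,3] length 4 -- new best
  Position 4 ('e'): repeat (last at 2), move window start to 3
  Position 4 ('e'): window [3,4] length 2
  Position 5 ('b'): window [3,5] length 3
Longest substring with no repeats: "dbeh" with length 4

4


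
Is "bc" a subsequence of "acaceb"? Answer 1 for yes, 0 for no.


Check if "bc" is a subsequence of "acaceb"
Greedy scan:
  Position 0 ('a'): no match needed
  Position 1 ('c'): no match needed
  Position 2 ('a'): no match needed
  Position 3 ('c'): no match needed
  Position 4 ('e'): no match needed
  Position 5 ('b'): matches sub[0] = 'b'
Only matched 1/2 characters => not a subsequence

0


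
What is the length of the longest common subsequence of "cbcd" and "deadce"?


LCS of "cbcd" and "deadce"
DP table:
           d    e    a    d    c    e
      0    0    0    0    0    0    0
  c   0    0    0    0    0    1    1
  b   0    0    0    0    0    1    1
  c   0    0    0    0    0    1    1
  d   0    1    1    1    1    1    1
LCS length = dp[4][6] = 1

1


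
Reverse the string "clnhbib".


Input: clnhbib
Reading characters right to left:
  Position 6: 'b'
  Position 5: 'i'
  Position 4: 'b'
  Position 3: 'h'
  Position 2: 'n'
  Position 1: 'l'
  Position 0: 'c'
Reversed: bibhnlc

bibhnlc


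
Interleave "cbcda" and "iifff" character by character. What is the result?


Interleaving "cbcda" and "iifff":
  Position 0: 'c' from first, 'i' from second => "ci"
  Position 1: 'b' from first, 'i' from second => "bi"
  Position 2: 'c' from first, 'f' from second => "cf"
  Position 3: 'd' from first, 'f' from second => "df"
  Position 4: 'a' from first, 'f' from second => "af"
Result: cibicfdfaf

cibicfdfaf


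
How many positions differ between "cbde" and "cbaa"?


Comparing "cbde" and "cbaa" position by position:
  Position 0: 'c' vs 'c' => same
  Position 1: 'b' vs 'b' => same
  Position 2: 'd' vs 'a' => DIFFER
  Position 3: 'e' vs 'a' => DIFFER
Positions that differ: 2

2


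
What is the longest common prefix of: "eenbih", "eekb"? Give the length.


Words: eenbih, eekb
  Position 0: all 'e' => match
  Position 1: all 'e' => match
  Position 2: ('n', 'k') => mismatch, stop
LCP = "ee" (length 2)

2


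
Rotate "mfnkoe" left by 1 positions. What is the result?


Input: "mfnkoe", rotate left by 1
First 1 characters: "m"
Remaining characters: "fnkoe"
Concatenate remaining + first: "fnkoe" + "m" = "fnkoem"

fnkoem


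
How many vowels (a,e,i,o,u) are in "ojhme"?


Input: ojhme
Checking each character:
  'o' at position 0: vowel (running total: 1)
  'j' at position 1: consonant
  'h' at position 2: consonant
  'm' at position 3: consonant
  'e' at position 4: vowel (running total: 2)
Total vowels: 2

2


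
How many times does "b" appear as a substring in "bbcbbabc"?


Searching for "b" in "bbcbbabc"
Scanning each position:
  Position 0: "b" => MATCH
  Position 1: "b" => MATCH
  Position 2: "c" => no
  Position 3: "b" => MATCH
  Position 4: "b" => MATCH
  Position 5: "a" => no
  Position 6: "b" => MATCH
  Position 7: "c" => no
Total occurrences: 5

5


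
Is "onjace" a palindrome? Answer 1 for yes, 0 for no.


Input: onjace
Reversed: ecajno
  Compare pos 0 ('o') with pos 5 ('e'): MISMATCH
  Compare pos 1 ('n') with pos 4 ('c'): MISMATCH
  Compare pos 2 ('j') with pos 3 ('a'): MISMATCH
Result: not a palindrome

0


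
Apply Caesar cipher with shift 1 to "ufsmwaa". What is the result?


Caesar cipher: shift "ufsmwaa" by 1
  'u' (pos 20) + 1 = pos 21 = 'v'
  'f' (pos 5) + 1 = pos 6 = 'g'
  's' (pos 18) + 1 = pos 19 = 't'
  'm' (pos 12) + 1 = pos 13 = 'n'
  'w' (pos 22) + 1 = pos 23 = 'x'
  'a' (pos 0) + 1 = pos 1 = 'b'
  'a' (pos 0) + 1 = pos 1 = 'b'
Result: vgtnxbb

vgtnxbb


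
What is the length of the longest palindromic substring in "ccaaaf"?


Input: "ccaaaf"
Checking substrings for palindromes:
  [2:5] "aaa" (len 3) => palindrome
  [0:2] "cc" (len 2) => palindrome
  [2:4] "aa" (len 2) => palindrome
  [3:5] "aa" (len 2) => palindrome
Longest palindromic substring: "aaa" with length 3

3


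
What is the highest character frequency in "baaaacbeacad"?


Input: baaaacbeacad
Character counts:
  'a': 6
  'b': 2
  'c': 2
  'd': 1
  'e': 1
Maximum frequency: 6

6


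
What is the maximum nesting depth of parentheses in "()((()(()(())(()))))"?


Input: "()((()(()(())(()))))"
Tracking depth:
  Position 0 '(': depth becomes 1
  Position 1 ')': depth becomes 0
  Position 2 '(': depth becomes 1
  Position 3 '(': depth becomes 2
  Position 4 '(': depth becomes 3
  Position 5 ')': depth becomes 2
  Position 6 '(': depth becomes 3
  Position 7 '(': depth becomes 4
  Position 8 ')': depth becomes 3
  Position 9 '(': depth becomes 4
  Position 10 '(': depth becomes 5
  Position 11 ')': depth becomes 4
  Position 12 ')': depth becomes 3
  Position 13 '(': depth becomes 4
  Position 14 '(': depth becomes 5
  Position 15 ')': depth becomes 4
  Position 16 ')': depth becomes 3
  Position 17 ')': depth becomes 2
  Position 18 ')': depth becomes 1
  Position 19 ')': depth becomes 0
Maximum depth reached: 5

5


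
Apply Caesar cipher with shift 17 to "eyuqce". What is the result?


Caesar cipher: shift "eyuqce" by 17
  'e' (pos 4) + 17 = pos 21 = 'v'
  'y' (pos 24) + 17 = pos 15 = 'p'
  'u' (pos 20) + 17 = pos 11 = 'l'
  'q' (pos 16) + 17 = pos 7 = 'h'
  'c' (pos 2) + 17 = pos 19 = 't'
  'e' (pos 4) + 17 = pos 21 = 'v'
Result: vplhtv

vplhtv


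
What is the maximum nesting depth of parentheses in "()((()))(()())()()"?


Input: "()((()))(()())()()"
Tracking depth:
  Position 0 '(': depth becomes 1
  Position 1 ')': depth becomes 0
  Position 2 '(': depth becomes 1
  Position 3 '(': depth becomes 2
  Position 4 '(': depth becomes 3
  Position 5 ')': depth becomes 2
  Position 6 ')': depth becomes 1
  Position 7 ')': depth becomes 0
  Position 8 '(': depth becomes 1
  Position 9 '(': depth becomes 2
  Position 10 ')': depth becomes 1
  Position 11 '(': depth becomes 2
  Position 12 ')': depth becomes 1
  Position 13 ')': depth becomes 0
  Position 14 '(': depth becomes 1
  Position 15 ')': depth becomes 0
  Position 16 '(': depth becomes 1
  Position 17 ')': depth becomes 0
Maximum depth reached: 3

3


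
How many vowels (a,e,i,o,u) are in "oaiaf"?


Input: oaiaf
Checking each character:
  'o' at position 0: vowel (running total: 1)
  'a' at position 1: vowel (running total: 2)
  'i' at position 2: vowel (running total: 3)
  'a' at position 3: vowel (running total: 4)
  'f' at position 4: consonant
Total vowels: 4

4


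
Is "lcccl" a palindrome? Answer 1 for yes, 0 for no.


Input: lcccl
Reversed: lcccl
  Compare pos 0 ('l') with pos 4 ('l'): match
  Compare pos 1 ('c') with pos 3 ('c'): match
Result: palindrome

1


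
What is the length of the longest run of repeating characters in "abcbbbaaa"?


Input: "abcbbbaaa"
Scanning for longest run:
  Position 1 ('b'): new char, reset run to 1
  Position 2 ('c'): new char, reset run to 1
  Position 3 ('b'): new char, reset run to 1
  Position 4 ('b'): continues run of 'b', length=2
  Position 5 ('b'): continues run of 'b', length=3
  Position 6 ('a'): new char, reset run to 1
  Position 7 ('a'): continues run of 'a', length=2
  Position 8 ('a'): continues run of 'a', length=3
Longest run: 'b' with length 3

3


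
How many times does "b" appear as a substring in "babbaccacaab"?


Searching for "b" in "babbaccacaab"
Scanning each position:
  Position 0: "b" => MATCH
  Position 1: "a" => no
  Position 2: "b" => MATCH
  Position 3: "b" => MATCH
  Position 4: "a" => no
  Position 5: "c" => no
  Position 6: "c" => no
  Position 7: "a" => no
  Position 8: "c" => no
  Position 9: "a" => no
  Position 10: "a" => no
  Position 11: "b" => MATCH
Total occurrences: 4

4


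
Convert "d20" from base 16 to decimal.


Input: "d20" in base 16
Positional expansion:
  Digit 'd' (value 13) x 16^2 = 3328
  Digit '2' (value 2) x 16^1 = 32
  Digit '0' (value 0) x 16^0 = 0
Sum = 3360

3360


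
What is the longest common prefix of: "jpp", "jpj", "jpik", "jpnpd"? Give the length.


Words: jpp, jpj, jpik, jpnpd
  Position 0: all 'j' => match
  Position 1: all 'p' => match
  Position 2: ('p', 'j', 'i', 'n') => mismatch, stop
LCP = "jp" (length 2)

2


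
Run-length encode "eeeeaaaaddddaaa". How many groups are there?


Input: eeeeaaaaddddaaa
Scanning for consecutive runs:
  Group 1: 'e' x 4 (positions 0-3)
  Group 2: 'a' x 4 (positions 4-7)
  Group 3: 'd' x 4 (positions 8-11)
  Group 4: 'a' x 3 (positions 12-14)
Total groups: 4

4


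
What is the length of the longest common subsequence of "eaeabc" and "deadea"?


LCS of "eaeabc" and "deadea"
DP table:
           d    e    a    d    e    a
      0    0    0    0    0    0    0
  e   0    0    1    1    1    1    1
  a   0    0    1    2    2    2    2
  e   0    0    1    2    2    3    3
  a   0    0    1    2    2    3    4
  b   0    0    1    2    2    3    4
  c   0    0    1    2    2    3    4
LCS length = dp[6][6] = 4

4


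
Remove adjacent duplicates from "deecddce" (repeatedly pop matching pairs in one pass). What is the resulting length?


Input: deecddce
Stack-based adjacent duplicate removal:
  Read 'd': push. Stack: d
  Read 'e': push. Stack: de
  Read 'e': matches stack top 'e' => pop. Stack: d
  Read 'c': push. Stack: dc
  Read 'd': push. Stack: dcd
  Read 'd': matches stack top 'd' => pop. Stack: dc
  Read 'c': matches stack top 'c' => pop. Stack: d
  Read 'e': push. Stack: de
Final stack: "de" (length 2)

2


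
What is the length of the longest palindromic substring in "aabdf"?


Input: "aabdf"
Checking substrings for palindromes:
  [0:2] "aa" (len 2) => palindrome
Longest palindromic substring: "aa" with length 2

2


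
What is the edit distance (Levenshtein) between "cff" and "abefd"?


Computing edit distance: "cff" -> "abefd"
DP table:
           a    b    e    f    d
      0    1    2    3    4    5
  c   1    1    2    3    4    5
  f   2    2    2    3    3    4
  f   3    3    3    3    3    4
Edit distance = dp[3][5] = 4

4


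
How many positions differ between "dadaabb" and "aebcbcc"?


Comparing "dadaabb" and "aebcbcc" position by position:
  Position 0: 'd' vs 'a' => DIFFER
  Position 1: 'a' vs 'e' => DIFFER
  Position 2: 'd' vs 'b' => DIFFER
  Position 3: 'a' vs 'c' => DIFFER
  Position 4: 'a' vs 'b' => DIFFER
  Position 5: 'b' vs 'c' => DIFFER
  Position 6: 'b' vs 'c' => DIFFER
Positions that differ: 7

7


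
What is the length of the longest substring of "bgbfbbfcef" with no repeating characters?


Input: "bgbfbbfcef"
Sliding window (track last position of each char):
  Position 0 ('b'): window [0,0] length 1 -- new best
  Position 1 ('g'): window [0,1] length 2 -- new best
  Position 2 ('b'): repeat (last at 0), move window start to 1
  Position 2 ('b'): window [1,2] length 2
  Position 3 ('f'): window [1,3] length 3 -- new best
  Position 4 ('b'): repeat (last at 2), move window start to 3
  Position 4 ('b'): window [3,4] length 2
  Position 5 ('b'): repeat (last at 4), move window start to 5
  Position 5 ('b'): window [5,5] length 1
  Position 6 ('f'): window [5,6] length 2
  Position 7 ('c'): window [5,7] length 3
  Position 8 ('e'): window [5,8] length 4 -- new best
  Position 9 ('f'): repeat (last at 6), move window start to 7
  Position 9 ('f'): window [7,9] length 3
Longest substring with no repeats: "bfce" with length 4

4


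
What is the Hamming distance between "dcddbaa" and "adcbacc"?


Comparing "dcddbaa" and "adcbacc" position by position:
  Position 0: 'd' vs 'a' => differ
  Position 1: 'c' vs 'd' => differ
  Position 2: 'd' vs 'c' => differ
  Position 3: 'd' vs 'b' => differ
  Position 4: 'b' vs 'a' => differ
  Position 5: 'a' vs 'c' => differ
  Position 6: 'a' vs 'c' => differ
Total differences (Hamming distance): 7

7


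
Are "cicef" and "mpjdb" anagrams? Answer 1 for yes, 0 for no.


Strings: "cicef", "mpjdb"
Sorted first:  ccefi
Sorted second: bdjmp
Differ at position 0: 'c' vs 'b' => not anagrams

0


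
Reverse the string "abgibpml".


Input: abgibpml
Reading characters right to left:
  Position 7: 'l'
  Position 6: 'm'
  Position 5: 'p'
  Position 4: 'b'
  Position 3: 'i'
  Position 2: 'g'
  Position 1: 'b'
  Position 0: 'a'
Reversed: lmpbigba

lmpbigba


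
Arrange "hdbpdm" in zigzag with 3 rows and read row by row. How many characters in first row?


Zigzag "hdbpdm" into 3 rows:
Placing characters:
  'h' => row 0
  'd' => row 1
  'b' => row 2
  'p' => row 1
  'd' => row 0
  'm' => row 1
Rows:
  Row 0: "hd"
  Row 1: "dpm"
  Row 2: "b"
First row length: 2

2


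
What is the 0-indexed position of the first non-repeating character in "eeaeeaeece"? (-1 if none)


Input: eeaeeaeece
Character frequencies:
  'a': 2
  'c': 1
  'e': 7
Scanning left to right for freq == 1:
  Position 0 ('e'): freq=7, skip
  Position 1 ('e'): freq=7, skip
  Position 2 ('a'): freq=2, skip
  Position 3 ('e'): freq=7, skip
  Position 4 ('e'): freq=7, skip
  Position 5 ('a'): freq=2, skip
  Position 6 ('e'): freq=7, skip
  Position 7 ('e'): freq=7, skip
  Position 8 ('c'): unique! => answer = 8

8


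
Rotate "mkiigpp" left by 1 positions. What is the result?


Input: "mkiigpp", rotate left by 1
First 1 characters: "m"
Remaining characters: "kiigpp"
Concatenate remaining + first: "kiigpp" + "m" = "kiigppm"

kiigppm


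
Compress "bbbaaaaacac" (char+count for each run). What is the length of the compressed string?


Input: bbbaaaaacac
Runs:
  'b' x 3 => "b3"
  'a' x 5 => "a5"
  'c' x 1 => "c1"
  'a' x 1 => "a1"
  'c' x 1 => "c1"
Compressed: "b3a5c1a1c1"
Compressed length: 10

10


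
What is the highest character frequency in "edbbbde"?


Input: edbbbde
Character counts:
  'b': 3
  'd': 2
  'e': 2
Maximum frequency: 3

3


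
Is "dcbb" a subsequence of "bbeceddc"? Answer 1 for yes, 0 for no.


Check if "dcbb" is a subsequence of "bbeceddc"
Greedy scan:
  Position 0 ('b'): no match needed
  Position 1 ('b'): no match needed
  Position 2 ('e'): no match needed
  Position 3 ('c'): no match needed
  Position 4 ('e'): no match needed
  Position 5 ('d'): matches sub[0] = 'd'
  Position 6 ('d'): no match needed
  Position 7 ('c'): matches sub[1] = 'c'
Only matched 2/4 characters => not a subsequence

0


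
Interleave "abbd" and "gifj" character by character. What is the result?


Interleaving "abbd" and "gifj":
  Position 0: 'a' from first, 'g' from second => "ag"
  Position 1: 'b' from first, 'i' from second => "bi"
  Position 2: 'b' from first, 'f' from second => "bf"
  Position 3: 'd' from first, 'j' from second => "dj"
Result: agbibfdj

agbibfdj


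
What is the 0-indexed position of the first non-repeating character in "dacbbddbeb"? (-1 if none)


Input: dacbbddbeb
Character frequencies:
  'a': 1
  'b': 4
  'c': 1
  'd': 3
  'e': 1
Scanning left to right for freq == 1:
  Position 0 ('d'): freq=3, skip
  Position 1 ('a'): unique! => answer = 1

1


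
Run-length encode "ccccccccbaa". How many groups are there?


Input: ccccccccbaa
Scanning for consecutive runs:
  Group 1: 'c' x 8 (positions 0-7)
  Group 2: 'b' x 1 (positions 8-8)
  Group 3: 'a' x 2 (positions 9-10)
Total groups: 3

3


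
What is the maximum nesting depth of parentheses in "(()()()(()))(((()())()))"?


Input: "(()()()(()))(((()())()))"
Tracking depth:
  Position 0 '(': depth becomes 1
  Position 1 '(': depth becomes 2
  Position 2 ')': depth becomes 1
  Position 3 '(': depth becomes 2
  Position 4 ')': depth becomes 1
  Position 5 '(': depth becomes 2
  Position 6 ')': depth becomes 1
  Position 7 '(': depth becomes 2
  Position 8 '(': depth becomes 3
  Position 9 ')': depth becomes 2
  Position 10 ')': depth becomes 1
  Position 11 ')': depth becomes 0
  Position 12 '(': depth becomes 1
  Position 13 '(': depth becomes 2
  Position 14 '(': depth becomes 3
  Position 15 '(': depth becomes 4
  Position 16 ')': depth becomes 3
  Position 17 '(': depth becomes 4
  Position 18 ')': depth becomes 3
  Position 19 ')': depth becomes 2
  Position 20 '(': depth becomes 3
  Position 21 ')': depth becomes 2
  Position 22 ')': depth becomes 1
  Position 23 ')': depth becomes 0
Maximum depth reached: 4

4


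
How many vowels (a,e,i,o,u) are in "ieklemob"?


Input: ieklemob
Checking each character:
  'i' at position 0: vowel (running total: 1)
  'e' at position 1: vowel (running total: 2)
  'k' at position 2: consonant
  'l' at position 3: consonant
  'e' at position 4: vowel (running total: 3)
  'm' at position 5: consonant
  'o' at position 6: vowel (running total: 4)
  'b' at position 7: consonant
Total vowels: 4

4


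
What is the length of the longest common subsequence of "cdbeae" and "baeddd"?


LCS of "cdbeae" and "baeddd"
DP table:
           b    a    e    d    d    d
      0    0    0    0    0    0    0
  c   0    0    0    0    0    0    0
  d   0    0    0    0    1    1    1
  b   0    1    1    1    1    1    1
  e   0    1    1    2    2    2    2
  a   0    1    2    2    2    2    2
  e   0    1    2    3    3    3    3
LCS length = dp[6][6] = 3

3


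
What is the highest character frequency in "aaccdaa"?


Input: aaccdaa
Character counts:
  'a': 4
  'c': 2
  'd': 1
Maximum frequency: 4

4


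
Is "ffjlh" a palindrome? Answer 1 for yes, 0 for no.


Input: ffjlh
Reversed: hljff
  Compare pos 0 ('f') with pos 4 ('h'): MISMATCH
  Compare pos 1 ('f') with pos 3 ('l'): MISMATCH
Result: not a palindrome

0


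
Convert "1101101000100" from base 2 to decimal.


Input: "1101101000100" in base 2
Positional expansion:
  Digit '1' (value 1) x 2^12 = 4096
  Digit '1' (value 1) x 2^11 = 2048
  Digit '0' (value 0) x 2^10 = 0
  Digit '1' (value 1) x 2^9 = 512
  Digit '1' (value 1) x 2^8 = 256
  Digit '0' (value 0) x 2^7 = 0
  Digit '1' (value 1) x 2^6 = 64
  Digit '0' (value 0) x 2^5 = 0
  Digit '0' (value 0) x 2^4 = 0
  Digit '0' (value 0) x 2^3 = 0
  Digit '1' (value 1) x 2^2 = 4
  Digit '0' (value 0) x 2^1 = 0
  Digit '0' (value 0) x 2^0 = 0
Sum = 6980

6980


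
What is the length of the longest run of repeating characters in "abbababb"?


Input: "abbababb"
Scanning for longest run:
  Position 1 ('b'): new char, reset run to 1
  Position 2 ('b'): continues run of 'b', length=2
  Position 3 ('a'): new char, reset run to 1
  Position 4 ('b'): new char, reset run to 1
  Position 5 ('a'): new char, reset run to 1
  Position 6 ('b'): new char, reset run to 1
  Position 7 ('b'): continues run of 'b', length=2
Longest run: 'b' with length 2

2


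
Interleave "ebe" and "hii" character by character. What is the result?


Interleaving "ebe" and "hii":
  Position 0: 'e' from first, 'h' from second => "eh"
  Position 1: 'b' from first, 'i' from second => "bi"
  Position 2: 'e' from first, 'i' from second => "ei"
Result: ehbiei

ehbiei


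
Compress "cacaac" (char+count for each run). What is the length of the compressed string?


Input: cacaac
Runs:
  'c' x 1 => "c1"
  'a' x 1 => "a1"
  'c' x 1 => "c1"
  'a' x 2 => "a2"
  'c' x 1 => "c1"
Compressed: "c1a1c1a2c1"
Compressed length: 10

10


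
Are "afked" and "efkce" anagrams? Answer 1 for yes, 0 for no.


Strings: "afked", "efkce"
Sorted first:  adefk
Sorted second: ceefk
Differ at position 0: 'a' vs 'c' => not anagrams

0


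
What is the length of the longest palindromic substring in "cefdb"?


Input: "cefdb"
Checking substrings for palindromes:
  No multi-char palindromic substrings found
Longest palindromic substring: "c" with length 1

1


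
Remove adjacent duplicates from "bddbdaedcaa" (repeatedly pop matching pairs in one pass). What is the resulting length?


Input: bddbdaedcaa
Stack-based adjacent duplicate removal:
  Read 'b': push. Stack: b
  Read 'd': push. Stack: bd
  Read 'd': matches stack top 'd' => pop. Stack: b
  Read 'b': matches stack top 'b' => pop. Stack: (empty)
  Read 'd': push. Stack: d
  Read 'a': push. Stack: da
  Read 'e': push. Stack: dae
  Read 'd': push. Stack: daed
  Read 'c': push. Stack: daedc
  Read 'a': push. Stack: daedca
  Read 'a': matches stack top 'a' => pop. Stack: daedc
Final stack: "daedc" (length 5)

5


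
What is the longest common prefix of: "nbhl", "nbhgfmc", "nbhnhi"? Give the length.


Words: nbhl, nbhgfmc, nbhnhi
  Position 0: all 'n' => match
  Position 1: all 'b' => match
  Position 2: all 'h' => match
  Position 3: ('l', 'g', 'n') => mismatch, stop
LCP = "nbh" (length 3)

3


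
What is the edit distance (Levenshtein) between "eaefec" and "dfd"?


Computing edit distance: "eaefec" -> "dfd"
DP table:
           d    f    d
      0    1    2    3
  e   1    1    2    3
  a   2    2    2    3
  e   3    3    3    3
  f   4    4    3    4
  e   5    5    4    4
  c   6    6    5    5
Edit distance = dp[6][3] = 5

5


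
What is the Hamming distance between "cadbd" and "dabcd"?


Comparing "cadbd" and "dabcd" position by position:
  Position 0: 'c' vs 'd' => differ
  Position 1: 'a' vs 'a' => same
  Position 2: 'd' vs 'b' => differ
  Position 3: 'b' vs 'c' => differ
  Position 4: 'd' vs 'd' => same
Total differences (Hamming distance): 3

3


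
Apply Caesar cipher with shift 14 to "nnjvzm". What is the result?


Caesar cipher: shift "nnjvzm" by 14
  'n' (pos 13) + 14 = pos 1 = 'b'
  'n' (pos 13) + 14 = pos 1 = 'b'
  'j' (pos 9) + 14 = pos 23 = 'x'
  'v' (pos 21) + 14 = pos 9 = 'j'
  'z' (pos 25) + 14 = pos 13 = 'n'
  'm' (pos 12) + 14 = pos 0 = 'a'
Result: bbxjna

bbxjna


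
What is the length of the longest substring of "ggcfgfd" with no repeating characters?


Input: "ggcfgfd"
Sliding window (track last position of each char):
  Position 0 ('g'): window [0,0] length 1 -- new best
  Position 1 ('g'): repeat (last at 0), move window start to 1
  Position 1 ('g'): window [1,1] length 1
  Position 2 ('c'): window [1,2] length 2 -- new best
  Position 3 ('f'): window [1,3] length 3 -- new best
  Position 4 ('g'): repeat (last at 1), move window start to 2
  Position 4 ('g'): window [2,4] length 3
  Position 5 ('f'): repeat (last at 3), move window start to 4
  Position 5 ('f'): window [4,5] length 2
  Position 6 ('d'): window [4,6] length 3
Longest substring with no repeats: "gcf" with length 3

3


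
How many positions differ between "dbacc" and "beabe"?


Comparing "dbacc" and "beabe" position by position:
  Position 0: 'd' vs 'b' => DIFFER
  Position 1: 'b' vs 'e' => DIFFER
  Position 2: 'a' vs 'a' => same
  Position 3: 'c' vs 'b' => DIFFER
  Position 4: 'c' vs 'e' => DIFFER
Positions that differ: 4

4


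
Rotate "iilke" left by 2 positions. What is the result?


Input: "iilke", rotate left by 2
First 2 characters: "ii"
Remaining characters: "lke"
Concatenate remaining + first: "lke" + "ii" = "lkeii"

lkeii
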